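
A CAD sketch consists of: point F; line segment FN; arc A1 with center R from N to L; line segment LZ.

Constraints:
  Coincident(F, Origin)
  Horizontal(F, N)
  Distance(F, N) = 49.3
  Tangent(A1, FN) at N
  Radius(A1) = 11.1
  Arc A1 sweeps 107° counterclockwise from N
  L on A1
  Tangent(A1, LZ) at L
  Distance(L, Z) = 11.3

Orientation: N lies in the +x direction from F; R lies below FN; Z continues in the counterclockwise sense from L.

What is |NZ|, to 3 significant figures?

26.2

F is at the origin; FN is horizontal with |FN| = 49.3 and N on the +x side, so N = (49.3, 0.00). Since A1 is tangent to FN there, RN ⟂ FN, so R = N + (0, -11.1) = (49.3, -11.1). On A1, N sits at bearing 90° from R; a 107° counterclockwise sweep puts L at bearing 197°, so L = R + 11.1·(cos 197°, sin 197°) = (38.7, -14.3). A1 meets LZ tangentially, so RL is at right angles to LZ, so LZ runs along (−sin 197°, cos 197°); with |LZ| = 11.3, Z = (42.0, -25.2). Then |NZ| = |Z − N| = 26.2.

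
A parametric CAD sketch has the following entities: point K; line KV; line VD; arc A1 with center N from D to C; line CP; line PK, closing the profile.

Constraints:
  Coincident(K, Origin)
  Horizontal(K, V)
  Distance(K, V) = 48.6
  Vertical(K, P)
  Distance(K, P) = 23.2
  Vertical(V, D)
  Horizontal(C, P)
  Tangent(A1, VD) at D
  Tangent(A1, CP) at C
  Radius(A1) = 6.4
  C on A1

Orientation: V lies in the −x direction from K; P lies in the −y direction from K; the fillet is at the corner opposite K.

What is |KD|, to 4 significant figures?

51.42

The virtual corner opposite K is at (-48.60, -23.20). Tangency of A1 to VD means the radius ND is perpendicular to VD and the tangent condition forces NC to be normal to CP, with radius 6.4, so the center N sits 6.4 in from both sides at N = (-42.20, -16.80). That places the tangent points at D = (-48.60, -16.80) on VD and C = (-42.20, -23.20) on CP. Then |KD| = |D − K| = 51.42.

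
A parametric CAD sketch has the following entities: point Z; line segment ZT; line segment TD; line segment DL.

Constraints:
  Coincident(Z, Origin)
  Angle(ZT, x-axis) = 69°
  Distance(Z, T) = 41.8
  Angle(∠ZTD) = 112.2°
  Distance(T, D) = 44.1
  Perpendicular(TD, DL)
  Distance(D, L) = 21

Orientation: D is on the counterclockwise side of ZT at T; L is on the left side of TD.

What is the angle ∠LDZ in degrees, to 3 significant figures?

57.1°

Z is at the origin; ZT runs at 69.0° with length 41.8, so T = 41.8·(cos 69.0°, sin 69.0°) = (15.0, 39.0). ∠ZTD = 112.2°, so TD runs at 69.0° + (180° − 112.2°) = 137° from the x-axis; with |TD| = 44.1, D = T + 44.1·(cos 137°, sin 137°) = (-17.2, 69.2). TD is perpendicular to DL; with |DL| = 21.0 on the left of TD, L = D + 21.0·(-0.685, -0.729) = (-31.5, 53.9). Then cos ∠LDZ = DL·DZ / (|DL||DZ|), giving 57.1°.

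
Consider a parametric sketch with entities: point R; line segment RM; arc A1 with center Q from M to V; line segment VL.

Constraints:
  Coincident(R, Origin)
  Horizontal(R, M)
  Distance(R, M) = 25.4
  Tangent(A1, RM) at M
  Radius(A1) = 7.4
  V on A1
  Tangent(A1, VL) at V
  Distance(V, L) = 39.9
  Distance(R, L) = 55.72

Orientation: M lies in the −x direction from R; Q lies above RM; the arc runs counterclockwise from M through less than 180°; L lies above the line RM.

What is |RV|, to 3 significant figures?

20.5

Checks: |QV| = 7.400 ✓; ∠(QV, VL) = 90.00° ✓; |VL| = 39.90 ✓; |RL| = 55.72 ✓.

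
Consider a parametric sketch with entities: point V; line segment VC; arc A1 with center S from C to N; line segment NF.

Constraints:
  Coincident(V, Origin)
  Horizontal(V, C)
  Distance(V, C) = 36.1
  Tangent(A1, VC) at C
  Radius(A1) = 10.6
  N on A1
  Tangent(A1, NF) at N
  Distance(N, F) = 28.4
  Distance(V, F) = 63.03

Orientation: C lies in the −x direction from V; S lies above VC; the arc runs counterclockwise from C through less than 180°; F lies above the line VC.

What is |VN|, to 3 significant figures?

34.8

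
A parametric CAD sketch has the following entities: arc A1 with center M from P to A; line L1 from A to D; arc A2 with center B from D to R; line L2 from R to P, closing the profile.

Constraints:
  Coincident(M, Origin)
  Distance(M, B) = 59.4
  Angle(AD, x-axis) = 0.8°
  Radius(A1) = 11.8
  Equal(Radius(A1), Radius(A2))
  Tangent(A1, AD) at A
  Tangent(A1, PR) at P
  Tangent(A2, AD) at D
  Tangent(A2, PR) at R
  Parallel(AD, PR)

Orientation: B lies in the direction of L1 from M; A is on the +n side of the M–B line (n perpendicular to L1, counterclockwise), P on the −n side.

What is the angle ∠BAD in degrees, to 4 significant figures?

11.24°

The slot axis is L1's direction at 0.8°, so u = (cos 0.8°, sin 0.8°) = (0.9999, 0.01396) and n = (−sin 0.8°, cos 0.8°) = (-0.01396, 0.9999). M is at the origin and B lies 59.4 along u from M, so B = 59.4·u = (59.39, 0.8294). Tangency of A1 to both parallel lines with radius 11.8 puts A and P at M ± 11.8·n: A = (-0.1648, 11.80), P = (0.1648, -11.80). Equal radii place D and R the same way about B: D = B + 11.8·n = (59.23, 12.63), R = B − 11.8·n = (59.56, -10.97). Then cos ∠BAD = AB·AD / (|AB||AD|), giving 11.24°.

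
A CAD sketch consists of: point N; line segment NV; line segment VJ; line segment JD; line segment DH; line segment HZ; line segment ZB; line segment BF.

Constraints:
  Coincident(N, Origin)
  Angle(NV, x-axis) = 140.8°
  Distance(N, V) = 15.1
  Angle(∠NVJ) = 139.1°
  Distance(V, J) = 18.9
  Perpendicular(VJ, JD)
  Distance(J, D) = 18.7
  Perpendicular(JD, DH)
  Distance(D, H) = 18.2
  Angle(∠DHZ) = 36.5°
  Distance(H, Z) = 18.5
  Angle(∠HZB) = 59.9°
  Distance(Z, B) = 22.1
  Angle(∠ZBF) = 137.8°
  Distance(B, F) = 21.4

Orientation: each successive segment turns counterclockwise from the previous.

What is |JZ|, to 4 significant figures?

8.385

N is at the origin; NV runs at 140.8° with length 15.1, so V = (-11.70, 9.544). ∠NVJ = 139.1° gives VJ at -178.3° from the x-axis; with |VJ| = 18.9, J = (-30.59, 8.983). VJ is perpendicular to JD, so JD runs at -88.30°; with |JD| = 18.7, D = (-30.04, -9.709). The perpendicularity gives DH at right angles to JD, so DH runs at 1.700°; with |DH| = 18.2, H = (-11.85, -9.169). ∠DHZ = 36.5° gives HZ at 145.2° from the x-axis; with |HZ| = 18.5, Z = (-27.04, 1.389). Then |JZ| = |Z − J| = 8.385.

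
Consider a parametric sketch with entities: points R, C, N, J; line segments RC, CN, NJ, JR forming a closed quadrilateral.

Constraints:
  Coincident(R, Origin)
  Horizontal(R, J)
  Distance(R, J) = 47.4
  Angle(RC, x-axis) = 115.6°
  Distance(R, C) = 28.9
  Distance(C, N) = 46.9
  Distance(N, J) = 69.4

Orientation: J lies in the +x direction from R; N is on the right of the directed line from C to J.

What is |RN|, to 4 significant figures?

27.83

R is at the origin; RJ is horizontal with |RJ| = 47.4 and J in +x, so J = (47.4, 0). RC runs at 115.6° with |RC| = 28.9, so C = (-12.49, 26.06). N is determined by |CN| = 46.9 and |NJ| = 69.4 together: it lies at the intersection of circle(C, 46.9) and circle(J, 69.4). With |CJ| = 65.31, the foot of the radical line on CJ is 12.62 from C and the perpendicular offset is √(46.9² − 12.62²) = 45.17. Taking the right-of-CJ solution: N = (-18.94, -20.39).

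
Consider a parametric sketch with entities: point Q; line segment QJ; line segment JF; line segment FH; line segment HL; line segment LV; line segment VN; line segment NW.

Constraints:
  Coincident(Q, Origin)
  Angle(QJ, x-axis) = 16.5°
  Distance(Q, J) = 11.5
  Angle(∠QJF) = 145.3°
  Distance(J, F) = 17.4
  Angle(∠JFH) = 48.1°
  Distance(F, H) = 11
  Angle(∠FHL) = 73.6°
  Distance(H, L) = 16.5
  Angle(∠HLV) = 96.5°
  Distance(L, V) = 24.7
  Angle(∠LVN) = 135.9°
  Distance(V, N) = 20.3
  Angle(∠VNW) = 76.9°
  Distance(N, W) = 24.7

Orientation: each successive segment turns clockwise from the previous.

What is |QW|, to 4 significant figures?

42.46

Q is at the origin; QJ runs at 16.5° with length 11.5, so J = (11.03, 3.266). ∠QJF = 145.3° gives JF at -18.20° from the x-axis; with |JF| = 17.4, F = (27.56, -2.168). ∠JFH = 48.1° gives FH at -150.1° from the x-axis; with |FH| = 11.0, H = (18.02, -7.652). ∠FHL = 73.6° gives HL at 103.5° from the x-axis; with |HL| = 16.5, L = (14.17, 8.392). ∠HLV = 96.5° gives LV at 20.00° from the x-axis; with |LV| = 24.7, V = (37.38, 16.84). ∠LVN = 135.9° gives VN at -24.10° from the x-axis; with |VN| = 20.3, N = (55.91, 8.551). ∠VNW = 76.9° gives NW at -127.2° from the x-axis; with |NW| = 24.7, W = (40.98, -11.12). Then |QW| = |W − Q| = 42.46.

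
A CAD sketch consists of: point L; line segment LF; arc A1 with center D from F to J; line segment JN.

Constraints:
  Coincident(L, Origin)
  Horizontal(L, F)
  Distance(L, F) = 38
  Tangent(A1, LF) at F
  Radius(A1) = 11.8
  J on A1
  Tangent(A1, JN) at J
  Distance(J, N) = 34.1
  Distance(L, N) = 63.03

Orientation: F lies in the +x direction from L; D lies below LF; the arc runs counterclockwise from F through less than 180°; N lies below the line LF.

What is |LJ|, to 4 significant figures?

31.90

Checks: |DJ| = 11.80 ✓; ∠(DJ, JN) = 90.00° ✓; |JN| = 34.10 ✓; |LN| = 63.03 ✓.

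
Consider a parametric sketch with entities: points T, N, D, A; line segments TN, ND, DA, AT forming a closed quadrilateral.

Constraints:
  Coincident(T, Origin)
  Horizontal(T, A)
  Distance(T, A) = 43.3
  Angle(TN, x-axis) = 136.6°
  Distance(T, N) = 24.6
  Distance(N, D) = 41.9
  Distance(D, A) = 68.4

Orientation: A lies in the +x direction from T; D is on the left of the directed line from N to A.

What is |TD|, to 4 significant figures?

54.11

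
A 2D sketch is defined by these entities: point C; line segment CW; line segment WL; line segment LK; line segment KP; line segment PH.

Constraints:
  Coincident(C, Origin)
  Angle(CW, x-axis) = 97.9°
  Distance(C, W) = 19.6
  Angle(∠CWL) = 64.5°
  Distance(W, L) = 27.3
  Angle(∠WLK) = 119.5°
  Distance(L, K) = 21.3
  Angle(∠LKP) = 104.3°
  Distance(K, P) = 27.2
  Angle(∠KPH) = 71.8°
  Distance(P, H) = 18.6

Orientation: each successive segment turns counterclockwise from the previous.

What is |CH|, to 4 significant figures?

3.353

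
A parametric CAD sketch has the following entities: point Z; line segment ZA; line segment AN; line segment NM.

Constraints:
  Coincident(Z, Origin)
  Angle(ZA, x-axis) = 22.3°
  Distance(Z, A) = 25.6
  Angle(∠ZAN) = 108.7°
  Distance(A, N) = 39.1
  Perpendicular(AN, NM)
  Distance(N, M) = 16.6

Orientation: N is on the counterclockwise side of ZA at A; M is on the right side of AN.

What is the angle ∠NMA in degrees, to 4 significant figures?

67.00°

Z is at the origin; ZA runs at 22.3° with length 25.6, so A = 25.6·(cos 22.3°, sin 22.3°) = (23.69, 9.714). ∠ZAN = 108.7°, so AN runs at 22.3° + (180° − 108.7°) = 93.60° from the x-axis; with |AN| = 39.1, N = A + 39.1·(cos 93.60°, sin 93.60°) = (21.23, 48.74). AN is perpendicular to NM; with |NM| = 16.6 on the right of AN, M = N + 16.6·(0.9980, 0.06279) = (37.80, 49.78). Then cos ∠NMA = MN·MA / (|MN||MA|), giving 67.00°.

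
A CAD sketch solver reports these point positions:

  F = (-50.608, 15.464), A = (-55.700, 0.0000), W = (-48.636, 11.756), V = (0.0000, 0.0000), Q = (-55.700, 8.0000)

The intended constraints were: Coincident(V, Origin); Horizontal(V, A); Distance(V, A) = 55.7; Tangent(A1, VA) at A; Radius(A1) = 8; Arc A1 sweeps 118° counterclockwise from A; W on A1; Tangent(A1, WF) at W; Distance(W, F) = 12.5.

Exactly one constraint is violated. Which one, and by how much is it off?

Distance(W, F) = 12.5 — off by 8.30.

V = (0.00, 0.00) ✓; V.y = 0.00, A.y = 0.00 ✓; |VA| = 55.70 ✓; ∠(QA, AV) = 90.00° ✓; |QA| = 8.000 ✓; bearing(Q→W) − bearing(Q→A) = 118.0° ✓; |QW| = 8.000 ✓; ∠(QW, WF) = 89.99° ✓; |WF| = 4.200 ✗.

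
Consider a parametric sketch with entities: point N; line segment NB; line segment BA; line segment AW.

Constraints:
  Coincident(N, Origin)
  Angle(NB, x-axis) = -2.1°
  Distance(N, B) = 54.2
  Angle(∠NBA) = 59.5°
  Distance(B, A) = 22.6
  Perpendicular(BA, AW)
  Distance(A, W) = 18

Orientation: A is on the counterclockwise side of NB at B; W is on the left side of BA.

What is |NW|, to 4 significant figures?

29.12

∠NBA = 59.5°, so BA runs at -2.1° + (180° − 59.5°) = 118.4° from the x-axis; with |BA| = 22.6, A = B + 22.6·(cos 118.4°, sin 118.4°) = (43.41, 17.89). The perpendicularity gives AW at right angles to BA; with |AW| = 18.0 on the left of BA, W = A + 18.0·(-0.8796, -0.4756) = (27.58, 9.333). Then |NW| = |W − N| = 29.12.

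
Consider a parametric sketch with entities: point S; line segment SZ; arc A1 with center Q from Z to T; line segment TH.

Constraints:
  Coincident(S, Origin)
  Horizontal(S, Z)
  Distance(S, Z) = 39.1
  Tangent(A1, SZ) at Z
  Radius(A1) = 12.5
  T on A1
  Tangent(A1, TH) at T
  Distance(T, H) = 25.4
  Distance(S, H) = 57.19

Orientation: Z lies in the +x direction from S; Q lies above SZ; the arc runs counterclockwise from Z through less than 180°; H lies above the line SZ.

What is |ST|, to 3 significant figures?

53.5

Checks: S.y = 0.00, Z.y = 0.00 ✓; ∠(QZ, ZS) = 90.00° ✓; |QT| = 12.50 ✓; ∠(QT, TH) = 90.00° ✓; |TH| = 25.40 ✓; |SH| = 57.19 ✓.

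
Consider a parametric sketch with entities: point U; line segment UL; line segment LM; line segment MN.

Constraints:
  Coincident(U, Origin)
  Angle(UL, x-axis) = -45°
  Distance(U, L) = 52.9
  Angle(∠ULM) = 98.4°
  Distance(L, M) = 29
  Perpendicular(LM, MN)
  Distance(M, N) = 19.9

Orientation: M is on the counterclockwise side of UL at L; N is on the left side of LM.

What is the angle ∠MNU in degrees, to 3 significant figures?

131°

U is at the origin; UL runs at -45.0° with length 52.9, so L = 52.9·(cos -45.0°, sin -45.0°) = (37.4, -37.4). ∠ULM = 98.4°, so LM runs at -45.0° + (180° − 98.4°) = 36.6° from the x-axis; with |LM| = 29.0, M = L + 29.0·(cos 36.6°, sin 36.6°) = (60.7, -20.1). The perpendicularity gives MN at right angles to LM; with |MN| = 19.9 on the left of LM, N = M + 19.9·(-0.596, 0.803) = (48.8, -4.14). Then cos ∠MNU = NM·NU / (|NM||NU|), giving 131°.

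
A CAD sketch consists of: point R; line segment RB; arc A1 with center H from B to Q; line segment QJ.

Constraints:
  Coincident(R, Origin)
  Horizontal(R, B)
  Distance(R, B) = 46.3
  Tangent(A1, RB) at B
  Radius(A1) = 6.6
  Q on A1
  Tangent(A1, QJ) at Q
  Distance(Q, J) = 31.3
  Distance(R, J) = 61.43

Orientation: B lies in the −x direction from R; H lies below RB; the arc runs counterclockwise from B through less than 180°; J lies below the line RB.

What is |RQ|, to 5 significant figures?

53.367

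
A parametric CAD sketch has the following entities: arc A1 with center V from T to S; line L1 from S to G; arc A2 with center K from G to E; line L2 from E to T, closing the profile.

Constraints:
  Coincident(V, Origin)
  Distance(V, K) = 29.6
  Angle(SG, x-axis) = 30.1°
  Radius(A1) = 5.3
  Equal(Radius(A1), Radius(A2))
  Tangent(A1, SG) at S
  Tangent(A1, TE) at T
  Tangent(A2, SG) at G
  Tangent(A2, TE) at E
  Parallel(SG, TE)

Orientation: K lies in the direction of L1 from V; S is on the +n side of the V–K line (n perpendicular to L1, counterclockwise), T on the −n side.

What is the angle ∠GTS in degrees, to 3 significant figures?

70.3°

The slot axis is L1's direction at 30.1°, so u = (cos 30.1°, sin 30.1°) = (0.865, 0.502) and n = (−sin 30.1°, cos 30.1°) = (-0.502, 0.865). V is at the origin and K lies 29.6 along u from V, so K = 29.6·u = (25.6, 14.8). Tangency of A1 to both parallel lines with radius 5.3 puts S and T at V ± 5.3·n: S = (-2.66, 4.59), T = (2.66, -4.59). Equal radii place G and E the same way about K: G = K + 5.3·n = (23.0, 19.4), E = K − 5.3·n = (28.3, 10.3). Then cos ∠GTS = TG·TS / (|TG||TS|), giving 70.3°.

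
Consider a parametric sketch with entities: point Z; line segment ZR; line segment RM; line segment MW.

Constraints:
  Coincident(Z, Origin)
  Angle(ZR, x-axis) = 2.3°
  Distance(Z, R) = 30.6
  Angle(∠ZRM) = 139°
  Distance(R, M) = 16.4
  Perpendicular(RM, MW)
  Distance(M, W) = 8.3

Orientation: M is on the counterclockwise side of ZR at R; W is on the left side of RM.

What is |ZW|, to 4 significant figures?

41.21

∠ZRM = 139.0°, so RM runs at 2.3° + (180° − 139.0°) = 43.30° from the x-axis; with |RM| = 16.4, M = R + 16.4·(cos 43.30°, sin 43.30°) = (42.51, 12.48). The perpendicularity gives MW at right angles to RM; with |MW| = 8.3 on the left of RM, W = M + 8.3·(-0.6858, 0.7278) = (36.82, 18.52). Then |ZW| = |W − Z| = 41.21.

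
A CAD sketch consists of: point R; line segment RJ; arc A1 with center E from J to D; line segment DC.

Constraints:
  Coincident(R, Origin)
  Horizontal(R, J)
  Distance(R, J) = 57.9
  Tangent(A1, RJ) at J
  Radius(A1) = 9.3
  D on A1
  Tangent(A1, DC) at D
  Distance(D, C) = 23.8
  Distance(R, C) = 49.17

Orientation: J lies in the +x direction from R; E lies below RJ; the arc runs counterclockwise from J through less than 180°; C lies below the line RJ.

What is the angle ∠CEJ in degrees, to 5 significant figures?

136.91°

R is at the origin; R and J share the same y with |RJ| = 57.9 and J on the +x side, so J = (57.900, 0.0000). The tangent condition forces EJ to be normal to RJ, so E = J + (0, -9.3) = (57.900, -9.3000). Since ED ⟂ DC (tangency), |EC| = √(9.3² + 23.8²) = 25.552 regardless of where D sits on A1. So C lies on both circle(R, 49.17) and circle(E, 25.552); the below-RJ intersection is C = (40.445, -27.962). D is the foot of the tangent from C: D = (49.262, -5.8550).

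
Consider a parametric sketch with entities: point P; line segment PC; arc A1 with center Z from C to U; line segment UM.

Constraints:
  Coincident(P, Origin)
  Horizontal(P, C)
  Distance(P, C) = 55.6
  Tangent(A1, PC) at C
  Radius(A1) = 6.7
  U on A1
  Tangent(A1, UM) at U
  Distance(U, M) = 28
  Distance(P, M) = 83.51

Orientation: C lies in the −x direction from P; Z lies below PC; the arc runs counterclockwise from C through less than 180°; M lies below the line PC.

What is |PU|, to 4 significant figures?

60.06

P is at the origin; PC is horizontal with |PC| = 55.6 and C on the −x side, so C = (-55.60, 0.000). The tangent condition forces ZC to be normal to PC, so Z = C + (0, -6.7) = (-55.60, -6.700). Since ZU ⟂ UM (tangency), |ZM| = √(6.7² + 28.0²) = 28.79 regardless of where U sits on A1. So M lies on both circle(P, 83.51) and circle(Z, 28.79); the below-PC intersection is M = (-81.03, -20.20). U is the foot of the tangent from M: U = (-60.03, -1.675).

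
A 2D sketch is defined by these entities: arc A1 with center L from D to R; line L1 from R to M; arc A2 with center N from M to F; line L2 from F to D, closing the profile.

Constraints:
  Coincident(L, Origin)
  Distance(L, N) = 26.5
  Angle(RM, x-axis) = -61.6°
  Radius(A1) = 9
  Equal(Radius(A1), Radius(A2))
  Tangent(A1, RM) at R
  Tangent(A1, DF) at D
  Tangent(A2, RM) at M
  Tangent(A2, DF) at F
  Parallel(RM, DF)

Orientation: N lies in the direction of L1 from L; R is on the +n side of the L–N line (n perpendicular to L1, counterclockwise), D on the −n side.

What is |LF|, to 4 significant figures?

27.99

The slot axis is L1's direction at -61.6°, so u = (cos -61.6°, sin -61.6°) = (0.4756, -0.8796) and n = (−sin -61.6°, cos -61.6°) = (0.8796, 0.4756). L is at the origin and N lies 26.5 along u from L, so N = 26.5·u = (12.60, -23.31). Tangency of A1 to both parallel lines with radius 9.0 puts R and D at L ± 9.0·n: R = (7.917, 4.281), D = (-7.917, -4.281). Equal radii place M and F the same way about N: M = N + 9.0·n = (20.52, -19.03), F = N − 9.0·n = (4.687, -27.59). Then |LF| = |F − L| = 27.99.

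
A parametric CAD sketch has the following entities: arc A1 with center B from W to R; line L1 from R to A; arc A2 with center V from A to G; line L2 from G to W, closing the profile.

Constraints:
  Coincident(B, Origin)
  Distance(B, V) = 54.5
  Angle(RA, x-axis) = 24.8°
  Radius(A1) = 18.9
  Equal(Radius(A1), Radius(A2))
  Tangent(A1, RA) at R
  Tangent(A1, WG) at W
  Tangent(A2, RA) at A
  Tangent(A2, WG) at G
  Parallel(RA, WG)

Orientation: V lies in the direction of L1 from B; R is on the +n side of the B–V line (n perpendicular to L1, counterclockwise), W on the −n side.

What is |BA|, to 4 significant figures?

57.68

The slot axis is L1's direction at 24.8°, so u = (cos 24.8°, sin 24.8°) = (0.9078, 0.4195) and n = (−sin 24.8°, cos 24.8°) = (-0.4195, 0.9078). B is at the origin and V lies 54.5 along u from B, so V = 54.5·u = (49.47, 22.86). Tangency of A1 to both parallel lines with radius 18.9 puts R and W at B ± 18.9·n: R = (-7.928, 17.16), W = (7.928, -17.16). Equal radii place A and G the same way about V: A = V + 18.9·n = (41.55, 40.02), G = V − 18.9·n = (57.40, 5.703). Then |BA| = |A − B| = 57.68.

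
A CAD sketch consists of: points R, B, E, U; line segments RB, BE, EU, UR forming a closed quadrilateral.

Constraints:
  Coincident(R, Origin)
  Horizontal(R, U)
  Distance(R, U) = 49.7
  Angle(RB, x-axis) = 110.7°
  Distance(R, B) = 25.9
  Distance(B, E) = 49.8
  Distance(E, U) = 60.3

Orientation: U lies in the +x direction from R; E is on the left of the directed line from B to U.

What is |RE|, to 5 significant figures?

63.425

Checks: |BE| = 49.80 ✓; |EU| = 60.30 ✓.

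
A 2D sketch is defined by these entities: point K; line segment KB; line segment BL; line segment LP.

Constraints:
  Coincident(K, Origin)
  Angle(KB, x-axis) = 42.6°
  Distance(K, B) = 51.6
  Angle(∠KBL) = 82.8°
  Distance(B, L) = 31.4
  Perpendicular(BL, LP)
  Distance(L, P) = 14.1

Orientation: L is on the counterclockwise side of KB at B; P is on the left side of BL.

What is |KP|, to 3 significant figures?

44.7

∠KBL = 82.8°, so BL runs at 42.6° + (180° − 82.8°) = 140° from the x-axis; with |BL| = 31.4, L = B + 31.4·(cos 140°, sin 140°) = (14.0, 55.2). BL ⟂ LP; with |LP| = 14.1 on the left of BL, P = L + 14.1·(-0.645, -0.764) = (4.90, 44.4). Then |KP| = |P − K| = 44.7.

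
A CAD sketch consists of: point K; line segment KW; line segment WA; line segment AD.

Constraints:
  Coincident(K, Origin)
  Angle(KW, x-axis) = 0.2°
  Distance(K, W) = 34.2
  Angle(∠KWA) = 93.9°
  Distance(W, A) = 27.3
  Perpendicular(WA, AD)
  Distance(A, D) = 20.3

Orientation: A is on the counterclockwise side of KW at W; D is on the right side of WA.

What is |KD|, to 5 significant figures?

61.962

K is at the origin; KW runs at 0.2° with length 34.2, so W = 34.2·(cos 0.2°, sin 0.2°) = (34.200, 0.11938). ∠KWA = 93.9°, so WA runs at 0.2° + (180° − 93.9°) = 86.300° from the x-axis; with |WA| = 27.3, A = W + 27.3·(cos 86.300°, sin 86.300°) = (35.962, 27.362). The perpendicularity gives AD at right angles to WA; with |AD| = 20.3 on the right of WA, D = A + 20.3·(0.99792, -0.064532) = (56.219, 26.052). Then |KD| = |D − K| = 61.962.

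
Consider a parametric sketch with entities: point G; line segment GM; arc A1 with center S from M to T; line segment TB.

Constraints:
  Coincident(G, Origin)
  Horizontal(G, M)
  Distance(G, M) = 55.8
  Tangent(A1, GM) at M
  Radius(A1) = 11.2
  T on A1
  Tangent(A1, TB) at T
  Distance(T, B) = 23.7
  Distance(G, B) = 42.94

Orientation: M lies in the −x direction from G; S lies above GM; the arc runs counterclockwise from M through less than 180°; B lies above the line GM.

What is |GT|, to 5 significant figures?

46.464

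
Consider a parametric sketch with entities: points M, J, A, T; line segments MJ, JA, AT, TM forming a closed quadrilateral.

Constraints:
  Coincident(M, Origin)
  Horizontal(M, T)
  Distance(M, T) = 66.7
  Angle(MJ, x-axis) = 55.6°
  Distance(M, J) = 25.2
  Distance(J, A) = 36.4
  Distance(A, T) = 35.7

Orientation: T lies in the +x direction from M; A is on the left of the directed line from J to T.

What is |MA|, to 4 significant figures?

58.16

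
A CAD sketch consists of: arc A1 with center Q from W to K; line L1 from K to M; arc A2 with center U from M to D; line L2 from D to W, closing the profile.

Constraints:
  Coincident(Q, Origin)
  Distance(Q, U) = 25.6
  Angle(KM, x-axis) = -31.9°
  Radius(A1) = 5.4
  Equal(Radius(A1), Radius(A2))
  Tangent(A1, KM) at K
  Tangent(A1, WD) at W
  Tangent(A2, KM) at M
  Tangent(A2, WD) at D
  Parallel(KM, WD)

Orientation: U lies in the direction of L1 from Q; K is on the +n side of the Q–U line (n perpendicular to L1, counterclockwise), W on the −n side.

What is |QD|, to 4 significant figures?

26.16

Tangency of A1 to both parallel lines with radius 5.4 puts K and W at Q ± 5.4·n: K = (2.854, 4.584), W = (-2.854, -4.584). Equal radii place M and D the same way about U: M = U + 5.4·n = (24.59, -8.944), D = U − 5.4·n = (18.88, -18.11). Then |QD| = |D − Q| = 26.16.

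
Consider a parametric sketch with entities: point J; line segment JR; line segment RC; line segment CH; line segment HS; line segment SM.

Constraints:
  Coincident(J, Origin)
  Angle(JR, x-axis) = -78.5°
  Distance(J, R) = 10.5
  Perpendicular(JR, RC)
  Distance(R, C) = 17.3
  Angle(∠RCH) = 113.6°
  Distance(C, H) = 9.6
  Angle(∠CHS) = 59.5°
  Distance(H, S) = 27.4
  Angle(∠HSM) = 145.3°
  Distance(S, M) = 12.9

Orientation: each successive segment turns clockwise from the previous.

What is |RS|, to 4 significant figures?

8.186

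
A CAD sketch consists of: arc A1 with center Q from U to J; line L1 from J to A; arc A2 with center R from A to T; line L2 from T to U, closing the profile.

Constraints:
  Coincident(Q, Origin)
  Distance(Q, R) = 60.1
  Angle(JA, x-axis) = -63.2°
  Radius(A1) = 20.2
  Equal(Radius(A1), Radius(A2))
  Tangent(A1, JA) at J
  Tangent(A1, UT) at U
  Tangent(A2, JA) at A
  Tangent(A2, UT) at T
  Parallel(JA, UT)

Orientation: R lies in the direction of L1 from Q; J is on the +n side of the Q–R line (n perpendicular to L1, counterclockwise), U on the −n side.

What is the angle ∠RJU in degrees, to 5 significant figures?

71.422°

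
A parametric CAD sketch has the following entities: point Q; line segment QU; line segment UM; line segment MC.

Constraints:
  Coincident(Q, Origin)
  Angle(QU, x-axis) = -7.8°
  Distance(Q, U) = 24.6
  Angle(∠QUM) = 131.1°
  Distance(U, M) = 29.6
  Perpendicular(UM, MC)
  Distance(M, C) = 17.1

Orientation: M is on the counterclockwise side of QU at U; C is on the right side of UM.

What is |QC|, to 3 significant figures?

58.0

∠QUM = 131.1°, so UM runs at -7.8° + (180° − 131.1°) = 41.1° from the x-axis; with |UM| = 29.6, M = U + 29.6·(cos 41.1°, sin 41.1°) = (46.7, 16.1). UM is perpendicular to MC; with |MC| = 17.1 on the right of UM, C = M + 17.1·(0.657, -0.754) = (57.9, 3.23). Then |QC| = |C − Q| = 58.0.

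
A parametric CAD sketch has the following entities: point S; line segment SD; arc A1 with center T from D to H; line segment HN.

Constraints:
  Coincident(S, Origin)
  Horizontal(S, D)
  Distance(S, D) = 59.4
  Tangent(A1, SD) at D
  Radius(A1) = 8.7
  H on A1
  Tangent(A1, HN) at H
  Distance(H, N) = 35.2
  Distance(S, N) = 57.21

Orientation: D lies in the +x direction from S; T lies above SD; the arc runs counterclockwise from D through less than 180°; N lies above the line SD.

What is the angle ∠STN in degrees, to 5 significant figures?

67.788°

S is at the origin; S and D share the same y with |SD| = 59.4 and D on the +x side, so D = (59.400, 0.0000). The tangent condition forces TD to be normal to SD, so T = D + (0, 8.7) = (59.400, 8.7000). Since TH ⟂ HN (tangency), |TN| = √(8.7² + 35.2²) = 36.259 regardless of where H sits on A1. So N lies on both circle(S, 57.21) and circle(T, 36.259); the above-SD intersection is N = (40.973, 39.928). H is the foot of the tangent from N: H = (65.613, 14.790).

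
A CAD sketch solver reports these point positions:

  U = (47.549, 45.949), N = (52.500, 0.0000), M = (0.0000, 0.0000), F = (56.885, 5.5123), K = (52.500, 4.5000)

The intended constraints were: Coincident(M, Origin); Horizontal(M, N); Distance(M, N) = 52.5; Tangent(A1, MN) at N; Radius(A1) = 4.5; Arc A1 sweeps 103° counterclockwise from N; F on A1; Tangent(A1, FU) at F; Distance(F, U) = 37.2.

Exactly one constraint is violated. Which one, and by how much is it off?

Distance(F, U) = 37.2 — off by 4.30.

M = (0.00, 0.00) ✓; M.y = 0.00, N.y = 0.00 ✓; |MN| = 52.50 ✓; ∠(KN, NM) = 90.00° ✓; |KN| = 4.500 ✓; bearing(K→F) − bearing(K→N) = 103.0° ✓; |KF| = 4.500 ✓; ∠(KF, FU) = 90.00° ✓; |FU| = 41.50 ✗.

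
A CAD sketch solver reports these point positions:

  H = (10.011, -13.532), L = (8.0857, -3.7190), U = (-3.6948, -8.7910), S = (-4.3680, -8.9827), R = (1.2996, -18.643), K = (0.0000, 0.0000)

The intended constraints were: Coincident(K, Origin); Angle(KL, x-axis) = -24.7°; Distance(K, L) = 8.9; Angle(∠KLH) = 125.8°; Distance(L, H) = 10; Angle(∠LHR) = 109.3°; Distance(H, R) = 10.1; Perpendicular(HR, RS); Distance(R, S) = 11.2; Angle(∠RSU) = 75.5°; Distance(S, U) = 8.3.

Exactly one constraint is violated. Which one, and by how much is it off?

Distance(S, U) = 8.3 — off by 7.60.

K = (0.00, 0.00) ✓; KL at -24.70° ✓; |KL| = 8.900 ✓; ∠KLH = 125.8° ✓; |LH| = 10.00 ✓; ∠LHR = 109.3° ✓; |HR| = 10.10 ✓; ∠(HR, RS) = 90.00° ✓; |RS| = 11.20 ✓; ∠RSU = 75.50° ✓; |SU| = 0.7000 ✗.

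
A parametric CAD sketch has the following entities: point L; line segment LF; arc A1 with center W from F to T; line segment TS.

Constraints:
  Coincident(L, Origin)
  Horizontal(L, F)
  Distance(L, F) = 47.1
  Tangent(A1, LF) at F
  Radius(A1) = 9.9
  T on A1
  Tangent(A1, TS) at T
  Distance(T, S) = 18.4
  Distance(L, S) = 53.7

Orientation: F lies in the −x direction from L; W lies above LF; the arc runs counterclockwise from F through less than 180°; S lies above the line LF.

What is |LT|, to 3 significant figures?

40.1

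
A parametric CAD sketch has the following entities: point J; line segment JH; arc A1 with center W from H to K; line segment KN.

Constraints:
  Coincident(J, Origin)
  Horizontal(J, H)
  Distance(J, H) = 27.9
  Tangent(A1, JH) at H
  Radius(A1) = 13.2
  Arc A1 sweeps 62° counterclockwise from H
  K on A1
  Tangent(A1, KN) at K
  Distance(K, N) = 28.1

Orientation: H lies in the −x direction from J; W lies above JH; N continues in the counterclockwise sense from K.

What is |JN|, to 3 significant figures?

32.0

J is at the origin; J and H share the same y with |JH| = 27.9 and H on the −x side, so H = (-27.9, 0.00). The tangent condition forces WH to be normal to JH, so W = H + (0, 13.2) = (-27.9, 13.2). On A1, H sits at bearing -90° from W; a 62° counterclockwise sweep puts K at bearing -28°, so K = W + 13.2·(cos -28°, sin -28°) = (-16.2, 7.00). Since A1 is tangent to KN there, WK ⟂ KN, so KN runs along (−sin -28°, cos -28°); with |KN| = 28.1, N = (-3.05, 31.8). Then |JN| = |N − J| = 32.0.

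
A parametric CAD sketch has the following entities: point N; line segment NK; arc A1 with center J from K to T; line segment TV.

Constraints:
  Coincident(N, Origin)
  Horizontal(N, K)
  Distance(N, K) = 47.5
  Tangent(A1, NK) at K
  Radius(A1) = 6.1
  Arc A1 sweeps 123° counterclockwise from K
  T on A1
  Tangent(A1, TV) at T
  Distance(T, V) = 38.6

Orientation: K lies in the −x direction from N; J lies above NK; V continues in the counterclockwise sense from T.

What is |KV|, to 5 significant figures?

44.720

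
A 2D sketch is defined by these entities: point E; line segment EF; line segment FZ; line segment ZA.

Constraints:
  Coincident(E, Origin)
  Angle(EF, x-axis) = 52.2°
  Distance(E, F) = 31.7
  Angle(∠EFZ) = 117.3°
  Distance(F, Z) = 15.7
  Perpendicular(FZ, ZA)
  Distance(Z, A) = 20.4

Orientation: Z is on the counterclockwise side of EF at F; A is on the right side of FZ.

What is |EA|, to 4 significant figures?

57.21

E is at the origin; EF runs at 52.2° with length 31.7, so F = 31.7·(cos 52.2°, sin 52.2°) = (19.43, 25.05). ∠EFZ = 117.3°, so FZ runs at 52.2° + (180° − 117.3°) = 114.9° from the x-axis; with |FZ| = 15.7, Z = F + 15.7·(cos 114.9°, sin 114.9°) = (12.82, 39.29). FZ ⟂ ZA; with |ZA| = 20.4 on the right of FZ, A = Z + 20.4·(0.9070, 0.4210) = (31.32, 47.88). Then |EA| = |A − E| = 57.21.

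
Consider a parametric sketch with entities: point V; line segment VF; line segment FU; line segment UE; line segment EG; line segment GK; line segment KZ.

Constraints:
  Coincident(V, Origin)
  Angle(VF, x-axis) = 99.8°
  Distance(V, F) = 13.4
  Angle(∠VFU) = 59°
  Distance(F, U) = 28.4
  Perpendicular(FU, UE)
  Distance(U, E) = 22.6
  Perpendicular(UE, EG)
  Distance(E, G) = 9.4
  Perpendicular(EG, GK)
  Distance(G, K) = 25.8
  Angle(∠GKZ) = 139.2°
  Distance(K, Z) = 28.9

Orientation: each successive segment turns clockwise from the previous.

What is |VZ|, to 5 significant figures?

47.925

V is at the origin; VF runs at 99.8° with length 13.4, so F = (-2.2808, 13.204). ∠VFU = 59.0° gives FU at -21.200° from the x-axis; with |FU| = 28.4, U = (24.197, 2.9343). The perpendicularity gives UE at right angles to FU, so UE runs at -111.20°; with |UE| = 22.6, E = (16.024, -18.136). UE is perpendicular to EG, so EG runs at 158.80°; with |EG| = 9.4, G = (7.2606, -14.737). The perpendicularity gives GK at right angles to EG, so GK runs at 68.800°; with |GK| = 25.8, K = (16.591, 9.3170). ∠GKZ = 139.2° gives KZ at 28.000° from the x-axis; with |KZ| = 28.9, Z = (42.108, 22.885). Then |VZ| = |Z − V| = 47.925.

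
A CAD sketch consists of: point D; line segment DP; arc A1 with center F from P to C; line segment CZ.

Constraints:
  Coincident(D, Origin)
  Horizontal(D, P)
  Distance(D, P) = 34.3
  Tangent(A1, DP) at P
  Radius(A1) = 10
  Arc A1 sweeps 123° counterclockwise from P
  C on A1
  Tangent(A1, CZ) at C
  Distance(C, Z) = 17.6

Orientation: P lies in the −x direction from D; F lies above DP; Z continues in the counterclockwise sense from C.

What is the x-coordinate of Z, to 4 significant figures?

-35.50

On A1, P sits at bearing -90° from F; a 123° counterclockwise sweep puts C at bearing 33°, so C = F + 10.0·(cos 33°, sin 33°) = (-25.91, 15.45). The tangent condition forces FC to be normal to CZ, so CZ runs along (−sin 33°, cos 33°); with |CZ| = 17.6, Z = (-35.50, 30.21). So Z.x = -35.50.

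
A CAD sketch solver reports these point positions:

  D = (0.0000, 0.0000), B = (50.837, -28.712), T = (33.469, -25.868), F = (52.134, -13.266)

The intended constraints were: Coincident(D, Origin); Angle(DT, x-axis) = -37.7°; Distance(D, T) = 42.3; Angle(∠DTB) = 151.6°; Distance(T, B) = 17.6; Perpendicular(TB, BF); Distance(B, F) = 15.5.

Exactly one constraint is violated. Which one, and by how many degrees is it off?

Perpendicular(TB, BF) — off by 4.50°.

D = (0.00, 0.00) ✓; DT at -37.70° ✓; |DT| = 42.30 ✓; ∠DTB = 151.6° ✓; |TB| = 17.60 ✓; ∠(TB, BF) = 94.50° ✗; |BF| = 15.50 ✓.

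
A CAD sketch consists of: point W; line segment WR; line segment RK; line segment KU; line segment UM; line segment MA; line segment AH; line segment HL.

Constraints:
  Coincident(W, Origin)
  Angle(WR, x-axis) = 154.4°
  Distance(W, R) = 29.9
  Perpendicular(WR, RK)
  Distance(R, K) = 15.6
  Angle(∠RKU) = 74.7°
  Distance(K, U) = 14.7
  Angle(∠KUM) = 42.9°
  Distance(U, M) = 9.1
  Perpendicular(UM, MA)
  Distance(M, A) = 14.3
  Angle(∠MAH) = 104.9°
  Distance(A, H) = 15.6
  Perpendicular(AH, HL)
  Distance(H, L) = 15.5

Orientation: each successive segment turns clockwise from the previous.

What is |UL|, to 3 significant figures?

10.5

W is at the origin; WR runs at 154.4° with length 29.9, so R = (-27.0, 12.9). WR is perpendicular to RK, so RK runs at 64.4°; with |RK| = 15.6, K = (-20.2, 27.0). ∠RKU = 74.7° gives KU at -40.9° from the x-axis; with |KU| = 14.7, U = (-9.11, 17.4). ∠KUM = 42.9° gives UM at -178° from the x-axis; with |UM| = 9.1, M = (-18.2, 17.0). The perpendicularity gives MA at right angles to UM, so MA runs at 92.0°; with |MA| = 14.3, A = (-18.7, 31.3). ∠MAH = 104.9° gives AH at 16.9° from the x-axis; with |AH| = 15.6, H = (-3.78, 35.9). AH is perpendicular to HL, so HL runs at -73.1°; with |HL| = 15.5, L = (0.725, 21.0). Then |UL| = |L − U| = 10.5.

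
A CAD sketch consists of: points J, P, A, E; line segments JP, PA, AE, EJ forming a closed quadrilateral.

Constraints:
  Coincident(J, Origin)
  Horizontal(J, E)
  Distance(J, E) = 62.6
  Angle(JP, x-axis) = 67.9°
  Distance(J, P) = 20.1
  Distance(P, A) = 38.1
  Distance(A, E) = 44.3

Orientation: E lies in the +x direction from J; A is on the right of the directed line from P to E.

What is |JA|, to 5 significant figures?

27.366

Checks: JP at 67.90° ✓; |PA| = 38.10 ✓; |AE| = 44.30 ✓.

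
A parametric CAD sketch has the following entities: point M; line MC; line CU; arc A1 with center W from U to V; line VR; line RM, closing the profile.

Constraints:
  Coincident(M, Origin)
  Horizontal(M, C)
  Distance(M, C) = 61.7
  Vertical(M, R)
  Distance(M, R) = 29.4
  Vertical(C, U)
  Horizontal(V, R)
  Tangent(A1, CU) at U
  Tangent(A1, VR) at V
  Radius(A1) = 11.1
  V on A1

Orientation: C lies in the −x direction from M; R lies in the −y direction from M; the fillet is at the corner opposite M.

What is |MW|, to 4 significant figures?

53.81

M is at the origin; MC is horizontal with |MC| = 61.7 and C on the −x side, so C = (-61.70, 0.000). MR is vertical with |MR| = 29.4 and R on the −y side, so R = (0.000, -29.40). The virtual corner opposite M is at (-61.70, -29.40). Since A1 is tangent to CU there, WU ⟂ CU and tangency of A1 to VR means the radius WV is perpendicular to VR, with radius 11.1, so the center W sits 11.1 in from both sides at W = (-50.60, -18.30). Then |MW| = |W − M| = 53.81.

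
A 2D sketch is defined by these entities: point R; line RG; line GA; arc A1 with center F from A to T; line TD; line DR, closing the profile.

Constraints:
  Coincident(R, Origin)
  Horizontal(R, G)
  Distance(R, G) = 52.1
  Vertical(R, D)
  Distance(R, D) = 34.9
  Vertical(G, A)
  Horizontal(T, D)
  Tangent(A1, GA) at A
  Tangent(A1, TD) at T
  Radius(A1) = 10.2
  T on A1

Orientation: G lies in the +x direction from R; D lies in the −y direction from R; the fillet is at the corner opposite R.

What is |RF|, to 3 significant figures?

48.6

R is at the origin; RG is horizontal with |RG| = 52.1 and G on the +x side, so G = (52.1, 0.00). R and D share the same x with |RD| = 34.9 and D on the −y side, so D = (0.00, -34.9). The virtual corner opposite R is at (52.1, -34.9). A1 meets GA tangentially, so FA is at right angles to GA and since A1 is tangent to TD there, FT ⟂ TD, with radius 10.2, so the center F sits 10.2 in from both sides at F = (41.9, -24.7). Then |RF| = |F − R| = 48.6.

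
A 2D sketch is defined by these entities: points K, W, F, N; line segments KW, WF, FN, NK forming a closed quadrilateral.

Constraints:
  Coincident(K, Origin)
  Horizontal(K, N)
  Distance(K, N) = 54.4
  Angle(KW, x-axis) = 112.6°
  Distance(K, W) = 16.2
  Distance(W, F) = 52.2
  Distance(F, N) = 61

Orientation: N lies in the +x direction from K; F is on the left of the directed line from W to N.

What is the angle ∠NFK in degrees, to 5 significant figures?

52.821°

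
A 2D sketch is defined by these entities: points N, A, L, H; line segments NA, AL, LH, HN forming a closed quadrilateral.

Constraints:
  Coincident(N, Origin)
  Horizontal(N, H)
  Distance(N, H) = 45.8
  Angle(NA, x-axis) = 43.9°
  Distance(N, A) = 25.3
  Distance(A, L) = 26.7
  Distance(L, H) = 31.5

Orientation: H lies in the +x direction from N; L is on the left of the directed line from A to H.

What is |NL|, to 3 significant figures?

51.7

Checks: |AL| = 26.70 ✓; |LH| = 31.50 ✓.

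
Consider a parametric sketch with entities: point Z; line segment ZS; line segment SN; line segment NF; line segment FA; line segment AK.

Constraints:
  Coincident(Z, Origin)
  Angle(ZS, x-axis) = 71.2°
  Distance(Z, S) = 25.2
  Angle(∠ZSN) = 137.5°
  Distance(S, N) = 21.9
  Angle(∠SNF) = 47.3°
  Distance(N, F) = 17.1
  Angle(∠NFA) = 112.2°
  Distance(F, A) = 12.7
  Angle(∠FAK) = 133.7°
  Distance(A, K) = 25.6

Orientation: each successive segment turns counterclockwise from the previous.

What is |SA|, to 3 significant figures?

8.27

Z is at the origin; ZS runs at 71.2° with length 25.2, so S = (8.12, 23.9). ∠ZSN = 137.5° gives SN at 114° from the x-axis; with |SN| = 21.9, N = (-0.682, 43.9). ∠SNF = 47.3° gives NF at -114° from the x-axis; with |NF| = 17.1, F = (-7.53, 28.2). ∠NFA = 112.2° gives FA at -45.8° from the x-axis; with |FA| = 12.7, A = (1.33, 19.1). Then |SA| = |A − S| = 8.27.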